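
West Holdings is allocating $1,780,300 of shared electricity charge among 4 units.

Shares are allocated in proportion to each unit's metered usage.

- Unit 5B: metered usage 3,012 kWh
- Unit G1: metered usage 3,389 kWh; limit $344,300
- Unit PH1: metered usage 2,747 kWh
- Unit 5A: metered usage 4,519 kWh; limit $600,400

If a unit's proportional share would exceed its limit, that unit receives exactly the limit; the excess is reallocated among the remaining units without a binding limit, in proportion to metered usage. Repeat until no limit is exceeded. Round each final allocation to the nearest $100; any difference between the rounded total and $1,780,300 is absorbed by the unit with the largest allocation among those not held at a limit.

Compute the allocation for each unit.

Total metered usage = 13,667.
Pro-rata shares before constraints: Unit 5B 392,351.18; Unit G1 441,460.21; Unit PH1 357,831.57; Unit 5A 588,657.04.
Capped: Unit G1 ($344,300); residual $1,436,000 reallocated over remaining metered usage 10,278.
Capped: Unit 5A ($600,400); residual $835,600 reallocated over remaining metered usage 5,759.
Shares after redistribution: Unit 5B 437,025.04 → $437,000; Unit PH1 398,574.96 → $398,600.

Unit 5B: $437,000 · Unit G1: $344,300 · Unit PH1: $398,600 · Unit 5A: $600,400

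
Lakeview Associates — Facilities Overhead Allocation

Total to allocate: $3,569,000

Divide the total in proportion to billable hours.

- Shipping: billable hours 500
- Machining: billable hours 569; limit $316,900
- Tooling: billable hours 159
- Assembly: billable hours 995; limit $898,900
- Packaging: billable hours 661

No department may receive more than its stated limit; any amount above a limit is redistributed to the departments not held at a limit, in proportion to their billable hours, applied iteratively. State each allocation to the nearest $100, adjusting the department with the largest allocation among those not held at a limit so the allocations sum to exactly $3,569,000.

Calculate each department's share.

Combined billable hours = 2,884.
Proportional shares (ignoring caps): Shipping 618,758.67; Machining 704,147.36; Tooling 196,765.26; Assembly 1,231,329.75; Packaging 817,998.96.
Capped: Machining ($316,900), Assembly ($898,900); remaining pool $2,353,200 reallocated over remaining billable hours 1,320.
Shares after redistribution: Shipping 891,363.64 → $891,400; Tooling 283,453.64 → $283,500; Packaging 1,178,382.73 → $1,178,400.
Rounding difference −$100 applied to Packaging → $1,178,300.

Shipping: $891,400 · Machining: $316,900 · Tooling: $283,500 · Assembly: $898,900 · Packaging: $1,178,300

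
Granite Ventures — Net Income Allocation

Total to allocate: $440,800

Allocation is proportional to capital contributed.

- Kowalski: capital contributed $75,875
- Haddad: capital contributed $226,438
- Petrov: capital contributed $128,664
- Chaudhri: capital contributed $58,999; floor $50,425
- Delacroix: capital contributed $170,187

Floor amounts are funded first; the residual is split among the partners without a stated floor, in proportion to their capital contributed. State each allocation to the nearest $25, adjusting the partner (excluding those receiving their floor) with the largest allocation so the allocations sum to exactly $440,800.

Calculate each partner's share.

Kowalski: $49,275 | Haddad: $147,025 | Petrov: $83,550 | Chaudhri: $50,425 | Delacroix: $110,525

Fund the minimums — Chaudhri $50,425. Remaining pool $390,375.
Remaining pool split over remaining capital contributed 601,164: Kowalski 49,270.59 → $49,275; Haddad 147,040.96 → $147,050; Petrov 83,549.93 → $83,550; Delacroix 110,513.52 → $110,525.
Rounding difference −$25 applied to Haddad → $147,025.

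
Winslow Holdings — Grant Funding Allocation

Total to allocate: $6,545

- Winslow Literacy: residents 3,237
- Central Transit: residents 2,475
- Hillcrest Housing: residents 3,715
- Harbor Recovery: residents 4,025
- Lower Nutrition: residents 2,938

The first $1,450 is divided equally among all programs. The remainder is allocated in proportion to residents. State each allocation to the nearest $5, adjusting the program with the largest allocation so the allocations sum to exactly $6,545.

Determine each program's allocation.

Equal tier: $1,450 ÷ 5 = $290 apiece.
Remainder $5,095 by residents (total 16,390): Winslow Literacy 1,006.25 → $1,005; Central Transit 769.38 → $770; Hillcrest Housing 1,154.85 → $1,155; Harbor Recovery 1,251.21 → $1,250; Lower Nutrition 913.31 → $915.
Totals: Winslow Literacy $290 + $1,005 = $1,295; Central Transit $290 + $770 = $1,060; Hillcrest Housing $290 + $1,155 = $1,445; Harbor Recovery $290 + $1,250 = $1,540; Lower Nutrition $290 + $915 = $1,205.

Winslow Literacy: $1,295 · Central Transit: $1,060 · Hillcrest Housing: $1,445 · Harbor Recovery: $1,540 · Lower Nutrition: $1,205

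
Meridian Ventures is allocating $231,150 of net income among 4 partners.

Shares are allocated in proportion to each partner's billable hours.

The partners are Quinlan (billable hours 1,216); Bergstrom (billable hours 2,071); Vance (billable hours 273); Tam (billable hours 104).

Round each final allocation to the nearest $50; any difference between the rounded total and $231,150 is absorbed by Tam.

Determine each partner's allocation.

Quinlan: $76,700 · Bergstrom: $130,650 · Vance: $17,200 · Tam: $6,600

Total billable hours = 3,664.
Raw shares: Quinlan 1,216/3,664 × $231,150 = 76,713.54; Bergstrom 2,071/3,664 × $231,150 = 130,652.74; Vance 273/3,664 × $231,150 = 17,222.69; Tam 104/3,664 × $231,150 = 6,561.03.
Rounded to nearest $50: Quinlan $76,700; Bergstrom $130,650; Vance $17,200; Tam $6,550. Sum = $231,100.
Difference $231,150 − $231,100 = +$50 applied to Tam: Tam becomes $6,600.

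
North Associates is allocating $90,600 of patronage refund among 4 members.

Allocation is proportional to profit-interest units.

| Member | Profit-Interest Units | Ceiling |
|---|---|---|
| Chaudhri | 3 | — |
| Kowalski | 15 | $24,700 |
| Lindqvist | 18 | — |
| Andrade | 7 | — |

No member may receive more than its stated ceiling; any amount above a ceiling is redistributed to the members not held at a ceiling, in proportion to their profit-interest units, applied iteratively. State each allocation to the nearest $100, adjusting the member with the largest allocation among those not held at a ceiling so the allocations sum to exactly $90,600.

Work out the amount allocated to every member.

Chaudhri: $7,100; Kowalski: $24,700; Lindqvist: $42,300; Andrade: $16,500

Sum of profit-interest units: 43.
Unconstrained shares: Chaudhri 6,320.93; Kowalski 31,604.65; Lindqvist 37,925.58; Andrade 14,748.84.
Cap binds for Kowalski ($24,700); balance $65,900 reallocated over remaining profit-interest units 28.
Redistributed shares: Chaudhri 7,060.71 → $7,100; Lindqvist 42,364.29 → $42,400; Andrade 16,475.00 → $16,500.
Rounding difference −$100 applied to Lindqvist → $42,300.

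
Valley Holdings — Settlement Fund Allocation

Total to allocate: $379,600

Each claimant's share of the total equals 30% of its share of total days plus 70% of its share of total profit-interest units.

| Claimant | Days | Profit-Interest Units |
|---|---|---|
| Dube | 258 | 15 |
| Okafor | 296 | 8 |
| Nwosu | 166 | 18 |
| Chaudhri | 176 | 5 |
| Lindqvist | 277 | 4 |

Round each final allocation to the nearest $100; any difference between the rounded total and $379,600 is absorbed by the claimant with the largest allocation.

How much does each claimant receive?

Dube: $104,800 · Okafor: $71,300 · Nwosu: $111,700 · Chaudhri: $43,700 · Lindqvist: $48,100

Totals — days 1,173, profit-interest units 50.
Blended shares (30% days + 70% profit-interest units): Dube 0.2760; Okafor 0.1877; Nwosu 0.2945; Chaudhri 0.1150; Lindqvist 0.1268.
Raw shares: Dube 104,763.77; Okafor 71,252.18; Nwosu 111,775.21; Chaudhri 43,658.85; Lindqvist 48,149.98.
Rounded to nearest $100: Dube $104,800; Okafor $71,300; Nwosu $111,800; Chaudhri $43,700; Lindqvist $48,100. Sum = $379,700.
Difference $379,600 − $379,700 = −$100 applied to largest allocation (Nwosu): Nwosu becomes $111,700.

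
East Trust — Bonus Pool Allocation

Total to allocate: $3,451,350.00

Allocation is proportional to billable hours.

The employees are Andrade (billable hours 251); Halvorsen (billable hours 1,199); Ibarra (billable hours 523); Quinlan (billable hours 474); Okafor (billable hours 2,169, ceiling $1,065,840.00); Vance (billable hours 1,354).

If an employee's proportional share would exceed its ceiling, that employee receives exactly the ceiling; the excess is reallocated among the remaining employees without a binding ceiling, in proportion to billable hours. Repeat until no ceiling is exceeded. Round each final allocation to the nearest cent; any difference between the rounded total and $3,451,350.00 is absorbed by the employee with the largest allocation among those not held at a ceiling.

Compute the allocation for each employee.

Andrade: $157,527.76 | Halvorsen: $752,493.16 | Ibarra: $328,235.13 | Quinlan: $297,482.70 | Okafor: $1,065,840.00 | Vance: $849,771.25

Billable hours total: 5,970.
Unconstrained shares: Andrade 145,107.0101; Halvorsen 693,160.5779; Ibarra 302,354.4472; Quinlan 274,026.7839; Okafor 1,253,932.6884; Vance 782,768.4925.
Cap binds for Okafor ($1,065,840.00); balance $2,385,510.00 reallocated over remaining billable hours 3,801.
Redistributed shares: Andrade 157,527.7585 → $157,527.76; Halvorsen 752,493.1571 → $752,493.16; Ibarra 328,235.1302 → $328,235.13; Quinlan 297,482.6993 → $297,482.70; Vance 849,771.2549 → $849,771.25.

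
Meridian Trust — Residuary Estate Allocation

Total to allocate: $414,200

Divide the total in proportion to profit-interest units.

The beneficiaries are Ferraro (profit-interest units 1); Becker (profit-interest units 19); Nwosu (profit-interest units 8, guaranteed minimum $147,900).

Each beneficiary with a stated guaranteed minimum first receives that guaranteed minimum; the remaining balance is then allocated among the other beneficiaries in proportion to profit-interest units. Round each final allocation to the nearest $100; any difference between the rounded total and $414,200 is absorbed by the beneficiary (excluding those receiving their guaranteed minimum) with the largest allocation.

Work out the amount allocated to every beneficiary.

Ferraro: $13,300 · Becker: $253,000 · Nwosu: $147,900

Fund the minimums — Nwosu $147,900. Balance $266,300.
Balance split over remaining profit-interest units 20: Ferraro 13,315.00 → $13,300; Becker 252,985.00 → $253,000.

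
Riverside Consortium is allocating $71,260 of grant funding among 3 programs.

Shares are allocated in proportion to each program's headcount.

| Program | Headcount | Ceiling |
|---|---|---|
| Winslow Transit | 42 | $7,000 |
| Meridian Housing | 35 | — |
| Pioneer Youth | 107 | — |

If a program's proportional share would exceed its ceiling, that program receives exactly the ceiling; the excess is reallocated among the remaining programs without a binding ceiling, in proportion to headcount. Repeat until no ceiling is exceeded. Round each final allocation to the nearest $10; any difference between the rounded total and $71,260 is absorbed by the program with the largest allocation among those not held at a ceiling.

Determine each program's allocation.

Winslow Transit: $7,000 · Meridian Housing: $15,840 · Pioneer Youth: $48,420

Combined headcount = 184.
Unconstrained shares: Winslow Transit 16,265.87; Meridian Housing 13,554.89; Pioneer Youth 41,439.24.
Held at cap: Winslow Transit ($7,000); remaining pool $64,260 reallocated over remaining headcount 142.
Remaining shares: Meridian Housing 15,838.73 → $15,840; Pioneer Youth 48,421.27 → $48,420.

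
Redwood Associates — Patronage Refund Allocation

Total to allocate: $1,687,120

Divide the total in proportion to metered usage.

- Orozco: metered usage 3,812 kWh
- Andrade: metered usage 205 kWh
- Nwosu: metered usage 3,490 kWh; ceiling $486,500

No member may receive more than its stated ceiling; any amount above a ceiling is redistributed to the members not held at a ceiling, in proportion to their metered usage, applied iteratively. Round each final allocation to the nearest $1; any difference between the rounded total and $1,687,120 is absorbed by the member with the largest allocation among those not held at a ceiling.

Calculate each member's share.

Metered usage total: 7,507.
Pro-rata shares before constraints: Orozco 856,707.27; Andrade 46,071.61; Nwosu 784,341.12.
Held at cap: Nwosu ($486,500); remaining pool $1,200,620 reallocated over remaining metered usage 4,017.
Redistributed shares: Orozco 1,139,348.63 → $1,139,349; Andrade 61,271.37 → $61,271.

Orozco: $1,139,349; Andrade: $61,271; Nwosu: $486,500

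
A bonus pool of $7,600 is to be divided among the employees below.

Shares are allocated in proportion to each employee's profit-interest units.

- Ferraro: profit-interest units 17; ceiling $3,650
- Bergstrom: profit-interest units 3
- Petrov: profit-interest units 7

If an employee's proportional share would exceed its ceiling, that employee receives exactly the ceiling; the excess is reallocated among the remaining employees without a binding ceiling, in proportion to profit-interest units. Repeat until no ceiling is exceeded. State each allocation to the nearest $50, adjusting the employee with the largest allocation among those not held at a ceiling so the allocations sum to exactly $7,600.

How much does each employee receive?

Ferraro: $3,650 | Bergstrom: $1,200 | Petrov: $2,750

Sum of profit-interest units: 27.
Proportional shares (ignoring caps): Ferraro 4,785.19; Bergstrom 844.44; Petrov 1,970.37.
Capped: Ferraro ($3,650); remaining pool $3,950 reallocated over remaining profit-interest units 10.
Redistributed shares: Bergstrom 1,185.00 → $1,200; Petrov 2,765.00 → $2,750.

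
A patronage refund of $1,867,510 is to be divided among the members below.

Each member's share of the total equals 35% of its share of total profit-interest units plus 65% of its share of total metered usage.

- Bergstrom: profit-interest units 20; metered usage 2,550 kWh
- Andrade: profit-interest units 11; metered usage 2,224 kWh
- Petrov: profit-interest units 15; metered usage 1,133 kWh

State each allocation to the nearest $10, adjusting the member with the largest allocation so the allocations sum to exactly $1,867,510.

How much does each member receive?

Profit-interest units total 46; metered usage total 5,907.
Blended shares (35% profit-interest units + 65% metered usage): Bergstrom 0.4328; Andrade 0.3284; Petrov 0.2388.
Unrounded shares: Bergstrom 808,208.28; Andrade 613,331.83; Petrov 445,969.89.
At nearest $10: Bergstrom $808,210; Andrade $613,330; Petrov $445,970. Sum = $1,867,510.
No rounding difference to absorb.

Bergstrom: $808,210 | Andrade: $613,330 | Petrov: $445,970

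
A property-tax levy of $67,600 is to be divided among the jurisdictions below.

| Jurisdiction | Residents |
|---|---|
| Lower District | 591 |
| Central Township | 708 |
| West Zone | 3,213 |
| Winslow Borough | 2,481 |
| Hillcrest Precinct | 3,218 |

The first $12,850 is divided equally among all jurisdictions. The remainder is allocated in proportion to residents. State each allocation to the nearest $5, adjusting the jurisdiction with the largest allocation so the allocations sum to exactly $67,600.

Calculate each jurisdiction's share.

$12,850 shared equally gives $2,570 per jurisdiction.
Remainder $54,750 by residents (total 10,211): Lower District 3,168.86 → $3,170; Central Township 3,796.20 → $3,795; West Zone 17,227.67 → $17,230; Winslow Borough 13,302.79 → $13,305; Hillcrest Precinct 17,254.48 → $17,255.
Rounding difference −$5 on remainder applied to Hillcrest Precinct.
Totals: Lower District $2,570 + $3,170 = $5,740; Central Township $2,570 + $3,795 = $6,365; West Zone $2,570 + $17,230 = $19,800; Winslow Borough $2,570 + $13,305 = $15,875; Hillcrest Precinct $2,570 + $17,250 = $19,820.

Lower District: $5,740 · Central Township: $6,365 · West Zone: $19,800 · Winslow Borough: $15,875 · Hillcrest Precinct: $19,820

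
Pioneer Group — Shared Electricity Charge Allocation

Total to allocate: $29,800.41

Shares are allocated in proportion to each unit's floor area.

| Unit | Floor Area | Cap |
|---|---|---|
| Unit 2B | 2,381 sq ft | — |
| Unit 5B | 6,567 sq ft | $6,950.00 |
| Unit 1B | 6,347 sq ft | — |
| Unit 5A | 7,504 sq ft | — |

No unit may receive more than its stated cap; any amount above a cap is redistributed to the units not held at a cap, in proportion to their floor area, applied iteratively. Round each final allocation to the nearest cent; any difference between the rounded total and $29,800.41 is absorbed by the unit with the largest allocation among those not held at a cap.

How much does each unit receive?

Floor area total: 22,799.
Proportional shares (ignoring caps): Unit 2B 3,112.1881; Unit 5B 8,583.6788; Unit 1B 8,296.1184; Unit 5A 9,808.4248.
Held at cap: Unit 5B ($6,950.00); balance $22,850.41 reallocated over remaining floor area 16,232.
Remaining shares: Unit 2B 3,351.8252 → $3,351.83; Unit 1B 8,934.9157 → $8,934.92; Unit 5A 10,563.6691 → $10,563.67.
Rounding difference −$0.01 applied to Unit 5A → $10,563.66.

Unit 2B: $3,351.83 | Unit 5B: $6,950.00 | Unit 1B: $8,934.92 | Unit 5A: $10,563.66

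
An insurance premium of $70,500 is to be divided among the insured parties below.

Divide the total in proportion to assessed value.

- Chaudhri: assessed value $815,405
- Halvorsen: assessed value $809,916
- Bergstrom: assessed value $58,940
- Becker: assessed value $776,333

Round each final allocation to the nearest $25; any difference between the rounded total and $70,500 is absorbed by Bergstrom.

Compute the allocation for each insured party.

Total assessed value = 2,460,594.
Unrounded shares: Chaudhri 815,405/2,460,594 × $70,500 = 23,362.67; Halvorsen 809,916/2,460,594 × $70,500 = 23,205.40; Bergstrom 58,940/2,460,594 × $70,500 = 1,688.73; Becker 776,333/2,460,594 × $70,500 = 22,243.20.
Rounded to nearest $25: Chaudhri $23,375; Halvorsen $23,200; Bergstrom $1,700; Becker $22,250. Sum = $70,525.
Difference $70,500 − $70,525 = −$25 applied to Bergstrom: Bergstrom becomes $1,675.

Chaudhri: $23,375; Halvorsen: $23,200; Bergstrom: $1,675; Becker: $22,250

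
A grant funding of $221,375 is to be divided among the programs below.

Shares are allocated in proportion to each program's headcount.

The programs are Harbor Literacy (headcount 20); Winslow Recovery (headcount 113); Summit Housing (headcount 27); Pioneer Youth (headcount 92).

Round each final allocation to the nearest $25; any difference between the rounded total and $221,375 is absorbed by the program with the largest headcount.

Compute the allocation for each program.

Combined headcount = 252.
Raw shares: Harbor Literacy 20/252 × $221,375 = 17,569.44; Winslow Recovery 113/252 × $221,375 = 99,267.36; Summit Housing 27/252 × $221,375 = 23,718.75; Pioneer Youth 92/252 × $221,375 = 80,819.44.
At nearest $25: Harbor Literacy $17,575; Winslow Recovery $99,275; Summit Housing $23,725; Pioneer Youth $80,825. Sum = $221,400.
Difference $221,375 − $221,400 = −$25 applied to largest headcount (Winslow Recovery): Winslow Recovery becomes $99,250.

Harbor Literacy: $17,575 · Winslow Recovery: $99,250 · Summit Housing: $23,725 · Pioneer Youth: $80,825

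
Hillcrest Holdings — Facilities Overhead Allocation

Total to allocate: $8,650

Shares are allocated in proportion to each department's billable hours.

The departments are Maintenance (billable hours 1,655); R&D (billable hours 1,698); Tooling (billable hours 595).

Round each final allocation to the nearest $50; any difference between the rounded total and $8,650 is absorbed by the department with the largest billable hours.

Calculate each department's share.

Billable hours total: 1,655 + 1,698 + 595 = 3,948.
Raw shares: Maintenance 3,626.08; R&D 3,720.29; Tooling 1,303.63.
At nearest $50: Maintenance $3,650; R&D $3,700; Tooling $1,300. Sum = $8,650.
No rounding difference to absorb.

Maintenance: $3,650 · R&D: $3,700 · Tooling: $1,300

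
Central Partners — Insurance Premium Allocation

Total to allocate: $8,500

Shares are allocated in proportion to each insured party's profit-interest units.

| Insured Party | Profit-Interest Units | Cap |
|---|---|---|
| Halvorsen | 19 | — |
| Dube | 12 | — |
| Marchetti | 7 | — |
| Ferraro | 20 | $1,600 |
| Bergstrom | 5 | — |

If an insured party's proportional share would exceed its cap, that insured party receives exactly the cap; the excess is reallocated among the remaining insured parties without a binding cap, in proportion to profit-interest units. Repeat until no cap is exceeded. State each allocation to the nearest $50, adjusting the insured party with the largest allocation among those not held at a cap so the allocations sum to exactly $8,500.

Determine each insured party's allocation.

Sum of profit-interest units: 63.
Proportional shares (ignoring caps): Halvorsen 2,563.49; Dube 1,619.05; Marchetti 944.44; Ferraro 2,698.41; Bergstrom 674.60.
Cap binds for Ferraro ($1,600); residual $6,900 reallocated over remaining profit-interest units 43.
Remaining shares: Halvorsen 3,048.84 → $3,050; Dube 1,925.58 → $1,950; Marchetti 1,123.26 → $1,100; Bergstrom 802.33 → $800.

Halvorsen: $3,050; Dube: $1,950; Marchetti: $1,100; Ferraro: $1,600; Bergstrom: $800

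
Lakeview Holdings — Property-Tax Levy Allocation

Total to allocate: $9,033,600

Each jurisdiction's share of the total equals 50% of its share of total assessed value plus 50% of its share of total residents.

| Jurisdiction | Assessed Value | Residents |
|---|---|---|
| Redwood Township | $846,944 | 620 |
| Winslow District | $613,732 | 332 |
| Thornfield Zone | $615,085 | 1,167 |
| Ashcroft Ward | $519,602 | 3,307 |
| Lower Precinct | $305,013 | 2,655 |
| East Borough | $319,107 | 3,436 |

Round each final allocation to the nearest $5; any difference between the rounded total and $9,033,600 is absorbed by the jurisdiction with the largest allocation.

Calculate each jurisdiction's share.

Redwood Township: $1,431,380 · Winslow District: $991,245 · Thornfield Zone: $1,320,620 · Ashcroft Ward: $2,025,935 · Lower Precinct: $1,469,175 · East Borough: $1,795,245

Assessed value total 3,219,483; residents total 11,517.
Combined weights (50% assessed value + 50% residents): Redwood Township 0.1585; Winslow District 0.1097; Thornfield Zone 0.1462; Ashcroft Ward 0.2243; Lower Precinct 0.1626; East Borough 0.1987.
Pro-rata amounts: Redwood Township 1,431,382.00; Winslow District 991,245.90; Thornfield Zone 1,320,618.97; Ashcroft Ward 2,025,937.21; Lower Precinct 1,469,172.89; East Borough 1,795,243.03.
At nearest $5: Redwood Township $1,431,380; Winslow District $991,245; Thornfield Zone $1,320,620; Ashcroft Ward $2,025,935; Lower Precinct $1,469,175; East Borough $1,795,245. Sum = $9,033,600.
Sum already equals the total — no adjustment.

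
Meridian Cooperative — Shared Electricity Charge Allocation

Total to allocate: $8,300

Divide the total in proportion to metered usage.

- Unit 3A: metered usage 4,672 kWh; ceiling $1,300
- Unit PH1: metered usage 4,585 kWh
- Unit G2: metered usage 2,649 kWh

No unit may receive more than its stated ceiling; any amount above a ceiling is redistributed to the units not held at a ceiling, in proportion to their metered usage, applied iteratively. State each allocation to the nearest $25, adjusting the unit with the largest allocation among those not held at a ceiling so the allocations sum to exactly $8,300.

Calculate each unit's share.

Unit 3A: $1,300 | Unit PH1: $4,425 | Unit G2: $2,575

Total metered usage = 11,906.
Pro-rata shares before constraints: Unit 3A 3,256.98; Unit PH1 3,196.33; Unit G2 1,846.69.
Capped: Unit 3A ($1,300); remaining pool $7,000 reallocated over remaining metered usage 7,234.
Redistributed shares: Unit PH1 4,436.69 → $4,425; Unit G2 2,563.31 → $2,575.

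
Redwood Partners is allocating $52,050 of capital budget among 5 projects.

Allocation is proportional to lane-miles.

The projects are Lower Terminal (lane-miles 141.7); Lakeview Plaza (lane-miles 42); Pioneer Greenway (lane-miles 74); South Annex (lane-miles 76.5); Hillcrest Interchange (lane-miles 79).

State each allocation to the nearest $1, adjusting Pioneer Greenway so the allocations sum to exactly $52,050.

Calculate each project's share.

Total lane-miles = 413.2.
Pro-rata amounts: Lower Terminal 141.7/413.2 × $52,050 = 17,849.67; Lakeview Plaza 42/413.2 × $52,050 = 5,290.66; Pioneer Greenway 74/413.2 × $52,050 = 9,321.64; South Annex 76.5/413.2 × $52,050 = 9,636.56; Hillcrest Interchange 79/413.2 × $52,050 = 9,951.48.
At nearest $1: Lower Terminal $17,850; Lakeview Plaza $5,291; Pioneer Greenway $9,322; South Annex $9,637; Hillcrest Interchange $9,951. Sum = $52,051.
Difference $52,050 − $52,051 = −$1 applied to Pioneer Greenway: Pioneer Greenway becomes $9,321.

Lower Terminal: $17,850 | Lakeview Plaza: $5,291 | Pioneer Greenway: $9,321 | South Annex: $9,637 | Hillcrest Interchange: $9,951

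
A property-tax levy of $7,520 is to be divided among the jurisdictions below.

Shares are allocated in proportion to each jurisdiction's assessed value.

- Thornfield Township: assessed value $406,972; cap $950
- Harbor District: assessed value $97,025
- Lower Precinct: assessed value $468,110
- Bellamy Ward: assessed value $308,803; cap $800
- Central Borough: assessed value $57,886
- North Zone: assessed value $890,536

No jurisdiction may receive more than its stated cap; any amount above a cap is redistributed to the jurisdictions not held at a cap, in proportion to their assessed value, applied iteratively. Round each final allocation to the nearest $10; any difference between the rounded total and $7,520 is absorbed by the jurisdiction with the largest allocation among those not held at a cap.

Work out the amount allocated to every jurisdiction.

Assessed value total: 2,229,332.
Pro-rata shares before constraints: Thornfield Township 1,372.80; Harbor District 327.29; Lower Precinct 1,579.03; Bellamy Ward 1,041.66; Central Borough 195.26; North Zone 3,003.96.
Held at cap: Thornfield Township ($950), Bellamy Ward ($800); balance $5,770 reallocated over remaining assessed value 1,513,557.
Remaining shares: Harbor District 369.88 → $370; Lower Precinct 1,784.53 → $1,780; Central Borough 220.67 → $220; North Zone 3,394.91 → $3,390.
Rounding difference +$10 applied to North Zone → $3,400.

Thornfield Township: $950; Harbor District: $370; Lower Precinct: $1,780; Bellamy Ward: $800; Central Borough: $220; North Zone: $3,400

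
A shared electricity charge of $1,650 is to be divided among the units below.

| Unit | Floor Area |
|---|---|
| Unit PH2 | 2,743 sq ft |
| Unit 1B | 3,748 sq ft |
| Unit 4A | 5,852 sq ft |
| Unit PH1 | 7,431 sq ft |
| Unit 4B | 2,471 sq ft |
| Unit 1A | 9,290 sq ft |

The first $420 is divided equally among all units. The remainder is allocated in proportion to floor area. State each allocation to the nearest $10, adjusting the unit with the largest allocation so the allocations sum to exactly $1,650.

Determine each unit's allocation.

First tranche $420 split equally: $70 each.
Remainder $1,230 by floor area (total 31,535): Unit PH2 106.99 → $110; Unit 1B 146.19 → $150; Unit 4A 228.25 → $230; Unit PH1 289.84 → $290; Unit 4B 96.38 → $100; Unit 1A 362.35 → $360.
Rounding difference −$10 on remainder applied to Unit 1A.
Totals: Unit PH2 $70 + $110 = $180; Unit 1B $70 + $150 = $220; Unit 4A $70 + $230 = $300; Unit PH1 $70 + $290 = $360; Unit 4B $70 + $100 = $170; Unit 1A $70 + $350 = $420.

Unit PH2: $180; Unit 1B: $220; Unit 4A: $300; Unit PH1: $360; Unit 4B: $170; Unit 1A: $420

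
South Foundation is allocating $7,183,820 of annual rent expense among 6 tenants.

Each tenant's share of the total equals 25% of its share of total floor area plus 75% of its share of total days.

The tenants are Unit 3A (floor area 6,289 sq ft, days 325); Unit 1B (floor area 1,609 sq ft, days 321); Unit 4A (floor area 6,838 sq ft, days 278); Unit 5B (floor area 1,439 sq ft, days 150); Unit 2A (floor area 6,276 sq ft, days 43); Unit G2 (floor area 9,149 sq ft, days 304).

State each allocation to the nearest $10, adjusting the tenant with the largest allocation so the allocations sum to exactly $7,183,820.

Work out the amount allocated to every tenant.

Unit 3A: $1,589,700 · Unit 1B: $1,308,550 · Unit 4A: $1,442,700 · Unit 5B: $650,520 · Unit 2A: $519,730 · Unit G2: $1,672,620

Floor area total 31,600; days total 1,421.
Blended shares (25% floor area + 75% days): Unit 3A 0.2213; Unit 1B 0.1822; Unit 4A 0.2008; Unit 5B 0.0906; Unit 2A 0.0723; Unit G2 0.2328.
Unrounded shares: Unit 3A 1,589,699.47; Unit 1B 1,308,549.85; Unit 4A 1,442,696.10; Unit 5B 650,524.30; Unit 2A 519,729.15; Unit G2 1,672,621.14.
Rounded to nearest $10: Unit 3A $1,589,700; Unit 1B $1,308,550; Unit 4A $1,442,700; Unit 5B $650,520; Unit 2A $519,730; Unit G2 $1,672,620. Sum = $7,183,820.
Sum already equals the total — no adjustment.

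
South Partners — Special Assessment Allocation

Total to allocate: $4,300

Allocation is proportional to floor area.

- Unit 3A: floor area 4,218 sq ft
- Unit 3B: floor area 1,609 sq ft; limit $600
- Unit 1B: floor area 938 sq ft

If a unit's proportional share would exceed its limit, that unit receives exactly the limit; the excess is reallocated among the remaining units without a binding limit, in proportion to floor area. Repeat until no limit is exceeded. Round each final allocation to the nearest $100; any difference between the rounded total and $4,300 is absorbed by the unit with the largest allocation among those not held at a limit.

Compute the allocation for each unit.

Combined floor area = 6,765.
Pro-rata shares before constraints: Unit 3A 2,681.06; Unit 3B 1,022.72; Unit 1B 596.22.
Held at cap: Unit 3B ($600); balance $3,700 reallocated over remaining floor area 5,156.
Remaining shares: Unit 3A 3,026.88 → $3,000; Unit 1B 673.12 → $700.

Unit 3A: $3,000; Unit 3B: $600; Unit 1B: $700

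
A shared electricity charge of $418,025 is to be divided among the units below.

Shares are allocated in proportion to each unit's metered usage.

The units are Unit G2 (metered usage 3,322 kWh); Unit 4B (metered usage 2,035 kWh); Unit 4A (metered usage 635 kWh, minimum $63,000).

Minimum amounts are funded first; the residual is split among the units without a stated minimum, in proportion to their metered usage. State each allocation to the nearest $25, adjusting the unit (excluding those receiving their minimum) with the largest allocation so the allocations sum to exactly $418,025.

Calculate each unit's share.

Guaranteed amounts: Unit 4A $63,000. Residual $355,025.
Residual split over remaining metered usage 5,357: Unit G2 220,159.24 → $220,150; Unit 4B 134,865.76 → $134,875.

Unit G2: $220,150; Unit 4B: $134,875; Unit 4A: $63,000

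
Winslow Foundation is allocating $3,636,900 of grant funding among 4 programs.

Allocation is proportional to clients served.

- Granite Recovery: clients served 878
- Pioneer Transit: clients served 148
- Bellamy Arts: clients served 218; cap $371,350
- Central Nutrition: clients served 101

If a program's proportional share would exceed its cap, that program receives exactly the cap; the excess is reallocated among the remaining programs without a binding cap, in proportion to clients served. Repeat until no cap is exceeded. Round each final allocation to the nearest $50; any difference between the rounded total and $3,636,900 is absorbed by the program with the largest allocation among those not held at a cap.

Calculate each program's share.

Total clients served = 1,345.
Unconstrained shares: Granite Recovery 2,374,125.06; Pioneer Transit 400,194.20; Bellamy Arts 589,475.24; Central Nutrition 273,105.50.
Held at cap: Bellamy Arts ($371,350); remaining pool $3,265,550 reallocated over remaining clients served 1,127.
Remaining shares: Granite Recovery 2,544,057.59 → $2,544,050; Pioneer Transit 428,838.86 → $428,850; Central Nutrition 292,653.55 → $292,650.

Granite Recovery: $2,544,050 | Pioneer Transit: $428,850 | Bellamy Arts: $371,350 | Central Nutrition: $292,650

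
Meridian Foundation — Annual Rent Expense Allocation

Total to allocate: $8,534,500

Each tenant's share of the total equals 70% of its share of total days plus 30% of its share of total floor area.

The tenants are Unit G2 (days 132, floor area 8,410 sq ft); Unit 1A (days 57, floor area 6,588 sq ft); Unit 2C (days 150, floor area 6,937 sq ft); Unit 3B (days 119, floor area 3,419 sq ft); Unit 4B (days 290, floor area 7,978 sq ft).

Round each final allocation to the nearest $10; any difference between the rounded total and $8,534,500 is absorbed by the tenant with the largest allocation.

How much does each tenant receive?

Days total 748; floor area total 33,332.
Composite weights (70% days + 30% floor area): Unit G2 0.1992; Unit 1A 0.1126; Unit 2C 0.2028; Unit 3B 0.1421; Unit 4B 0.3432.
Raw shares: Unit G2 1,700,263.91; Unit 1A 961,297.21; Unit 2C 1,730,880.49; Unit 3B 1,213,058.56; Unit 4B 2,928,999.83.
Rounded to nearest $10: Unit G2 $1,700,260; Unit 1A $961,300; Unit 2C $1,730,880; Unit 3B $1,213,060; Unit 4B $2,929,000. Sum = $8,534,500.
Rounded total matches; no reconciliation needed.

Unit G2: $1,700,260 | Unit 1A: $961,300 | Unit 2C: $1,730,880 | Unit 3B: $1,213,060 | Unit 4B: $2,929,000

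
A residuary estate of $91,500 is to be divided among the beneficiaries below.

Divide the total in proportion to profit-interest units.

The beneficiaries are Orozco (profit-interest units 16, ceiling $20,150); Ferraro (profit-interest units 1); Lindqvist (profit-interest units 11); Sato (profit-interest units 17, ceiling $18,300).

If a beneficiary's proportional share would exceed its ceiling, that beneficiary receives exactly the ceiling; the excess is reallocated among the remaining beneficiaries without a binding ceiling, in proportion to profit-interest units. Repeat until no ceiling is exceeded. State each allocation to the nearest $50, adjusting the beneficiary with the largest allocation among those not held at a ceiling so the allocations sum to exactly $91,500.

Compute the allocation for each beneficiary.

Orozco: $20,150; Ferraro: $4,400; Lindqvist: $48,650; Sato: $18,300

Combined profit-interest units = 45.
Pro-rata shares before constraints: Orozco 32,533.33; Ferraro 2,033.33; Lindqvist 22,366.67; Sato 34,566.67.
Cap binds for Orozco ($20,150), Sato ($18,300); residual $53,050 reallocated over remaining profit-interest units 12.
Remaining shares: Ferraro 4,420.83 → $4,400; Lindqvist 48,629.17 → $48,650.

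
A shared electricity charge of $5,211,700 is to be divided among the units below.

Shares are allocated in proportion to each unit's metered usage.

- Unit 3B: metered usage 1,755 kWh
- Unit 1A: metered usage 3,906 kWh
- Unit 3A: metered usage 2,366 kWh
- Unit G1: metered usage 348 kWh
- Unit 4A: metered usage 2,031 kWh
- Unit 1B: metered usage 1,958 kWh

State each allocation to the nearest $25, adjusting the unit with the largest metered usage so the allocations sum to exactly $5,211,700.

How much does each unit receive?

Unit 3B: $739,775 · Unit 1A: $1,646,450 · Unit 3A: $997,325 · Unit G1: $146,700 · Unit 4A: $856,100 · Unit 1B: $825,350

Metered usage total: 12,364.
Unrounded shares: Unit 3B 1,755/12,364 × $5,211,700 = 739,771.39; Unit 1A 3,906/12,364 × $5,211,700 = 1,646,465.56; Unit 3A 2,366/12,364 × $5,211,700 = 997,321.43; Unit G1 348/12,364 × $5,211,700 = 146,689.71; Unit 4A 2,031/12,364 × $5,211,700 = 856,111.51; Unit 1B 1,958/12,364 × $5,211,700 = 825,340.39.
Rounded to nearest $25: Unit 3B $739,775; Unit 1A $1,646,475; Unit 3A $997,325; Unit G1 $146,700; Unit 4A $856,100; Unit 1B $825,350. Sum = $5,211,725.
Difference $5,211,700 − $5,211,725 = −$25 applied to largest metered usage (Unit 1A): Unit 1A becomes $1,646,450.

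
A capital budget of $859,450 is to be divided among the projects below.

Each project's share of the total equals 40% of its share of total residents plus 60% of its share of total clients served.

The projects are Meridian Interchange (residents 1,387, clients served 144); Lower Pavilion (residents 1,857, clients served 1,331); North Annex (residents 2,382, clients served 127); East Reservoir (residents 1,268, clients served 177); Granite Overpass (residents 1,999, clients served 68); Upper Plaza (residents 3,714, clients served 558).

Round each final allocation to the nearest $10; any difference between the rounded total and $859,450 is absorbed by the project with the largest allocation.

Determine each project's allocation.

Meridian Interchange: $68,700 | Lower Pavilion: $336,020 | North Annex: $92,190 | East Reservoir: $72,530 | Granite Overpass: $69,090 | Upper Plaza: $220,920

Residents total 12,607; clients served total 2,405.
Composite weights (40% residents + 60% clients served): Meridian Interchange 0.0799; Lower Pavilion 0.3910; North Annex 0.1073; East Reservoir 0.0844; Granite Overpass 0.0804; Upper Plaza 0.2570.
Pro-rata amounts: Meridian Interchange 68,697.95; Lower Pavilion 336,025.92; North Annex 92,185.51; East Reservoir 72,528.66; Granite Overpass 69,090.96; Upper Plaza 220,921.00.
Rounded to nearest $10: Meridian Interchange $68,700; Lower Pavilion $336,030; North Annex $92,190; East Reservoir $72,530; Granite Overpass $69,090; Upper Plaza $220,920. Sum = $859,460.
Difference $859,450 − $859,460 = −$10 applied to largest allocation (Lower Pavilion): Lower Pavilion becomes $336,020.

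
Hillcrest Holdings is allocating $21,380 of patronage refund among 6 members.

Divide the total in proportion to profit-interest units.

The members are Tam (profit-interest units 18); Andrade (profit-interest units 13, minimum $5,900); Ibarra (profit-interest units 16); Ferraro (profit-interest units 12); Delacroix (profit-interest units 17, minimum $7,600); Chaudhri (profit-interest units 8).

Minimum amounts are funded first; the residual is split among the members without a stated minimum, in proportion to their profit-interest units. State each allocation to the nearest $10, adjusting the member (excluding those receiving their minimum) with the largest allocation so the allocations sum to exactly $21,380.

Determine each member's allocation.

Tam: $2,630 · Andrade: $5,900 · Ibarra: $2,330 · Ferraro: $1,750 · Delacroix: $7,600 · Chaudhri: $1,170

Fund the minimums — Andrade $5,900; Delacroix $7,600. Residual $7,880.
Residual split over remaining profit-interest units 54: Tam 2,626.67 → $2,630; Ibarra 2,334.81 → $2,330; Ferraro 1,751.11 → $1,750; Chaudhri 1,167.41 → $1,170.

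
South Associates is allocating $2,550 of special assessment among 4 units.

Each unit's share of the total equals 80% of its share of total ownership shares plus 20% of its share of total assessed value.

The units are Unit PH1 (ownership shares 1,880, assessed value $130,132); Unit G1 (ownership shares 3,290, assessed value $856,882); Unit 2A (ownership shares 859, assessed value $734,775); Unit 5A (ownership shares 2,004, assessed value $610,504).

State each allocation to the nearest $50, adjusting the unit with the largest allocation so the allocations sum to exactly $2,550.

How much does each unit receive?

Totals — ownership shares 8,033, assessed value 2,332,293.
Combined weights (80% ownership shares + 20% assessed value): Unit PH1 0.1984; Unit G1 0.4011; Unit 2A 0.1486; Unit 5A 0.2519.
Raw shares: Unit PH1 505.89; Unit G1 1,022.88; Unit 2A 378.82; Unit 5A 642.42.
At nearest $50: Unit PH1 $500; Unit G1 $1,000; Unit 2A $400; Unit 5A $650. Sum = $2,550.
No rounding difference to absorb.

Unit PH1: $500 · Unit G1: $1,000 · Unit 2A: $400 · Unit 5A: $650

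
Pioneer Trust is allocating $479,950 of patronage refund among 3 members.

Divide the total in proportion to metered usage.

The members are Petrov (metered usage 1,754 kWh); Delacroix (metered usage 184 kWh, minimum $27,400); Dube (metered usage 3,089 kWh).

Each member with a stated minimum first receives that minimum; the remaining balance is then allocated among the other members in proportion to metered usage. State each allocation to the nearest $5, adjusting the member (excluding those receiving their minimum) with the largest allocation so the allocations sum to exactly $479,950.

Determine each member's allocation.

Fund the minimums — Delacroix $27,400. Balance $452,550.
Balance split over remaining metered usage 4,843: Petrov 163,901.03 → $163,900; Dube 288,648.97 → $288,650.

Petrov: $163,900 · Delacroix: $27,400 · Dube: $288,650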